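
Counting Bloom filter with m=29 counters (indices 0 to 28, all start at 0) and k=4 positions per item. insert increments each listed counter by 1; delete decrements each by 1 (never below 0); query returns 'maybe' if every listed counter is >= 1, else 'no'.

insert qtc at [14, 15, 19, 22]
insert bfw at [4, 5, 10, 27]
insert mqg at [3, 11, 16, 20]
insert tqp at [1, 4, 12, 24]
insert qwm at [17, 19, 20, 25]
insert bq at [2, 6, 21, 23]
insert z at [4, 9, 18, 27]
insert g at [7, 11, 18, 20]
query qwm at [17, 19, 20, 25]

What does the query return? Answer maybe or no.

Answer: maybe

Derivation:
Step 1: insert qtc at [14, 15, 19, 22] -> counters=[0,0,0,0,0,0,0,0,0,0,0,0,0,0,1,1,0,0,0,1,0,0,1,0,0,0,0,0,0]
Step 2: insert bfw at [4, 5, 10, 27] -> counters=[0,0,0,0,1,1,0,0,0,0,1,0,0,0,1,1,0,0,0,1,0,0,1,0,0,0,0,1,0]
Step 3: insert mqg at [3, 11, 16, 20] -> counters=[0,0,0,1,1,1,0,0,0,0,1,1,0,0,1,1,1,0,0,1,1,0,1,0,0,0,0,1,0]
Step 4: insert tqp at [1, 4, 12, 24] -> counters=[0,1,0,1,2,1,0,0,0,0,1,1,1,0,1,1,1,0,0,1,1,0,1,0,1,0,0,1,0]
Step 5: insert qwm at [17, 19, 20, 25] -> counters=[0,1,0,1,2,1,0,0,0,0,1,1,1,0,1,1,1,1,0,2,2,0,1,0,1,1,0,1,0]
Step 6: insert bq at [2, 6, 21, 23] -> counters=[0,1,1,1,2,1,1,0,0,0,1,1,1,0,1,1,1,1,0,2,2,1,1,1,1,1,0,1,0]
Step 7: insert z at [4, 9, 18, 27] -> counters=[0,1,1,1,3,1,1,0,0,1,1,1,1,0,1,1,1,1,1,2,2,1,1,1,1,1,0,2,0]
Step 8: insert g at [7, 11, 18, 20] -> counters=[0,1,1,1,3,1,1,1,0,1,1,2,1,0,1,1,1,1,2,2,3,1,1,1,1,1,0,2,0]
Query qwm: check counters[17]=1 counters[19]=2 counters[20]=3 counters[25]=1 -> maybe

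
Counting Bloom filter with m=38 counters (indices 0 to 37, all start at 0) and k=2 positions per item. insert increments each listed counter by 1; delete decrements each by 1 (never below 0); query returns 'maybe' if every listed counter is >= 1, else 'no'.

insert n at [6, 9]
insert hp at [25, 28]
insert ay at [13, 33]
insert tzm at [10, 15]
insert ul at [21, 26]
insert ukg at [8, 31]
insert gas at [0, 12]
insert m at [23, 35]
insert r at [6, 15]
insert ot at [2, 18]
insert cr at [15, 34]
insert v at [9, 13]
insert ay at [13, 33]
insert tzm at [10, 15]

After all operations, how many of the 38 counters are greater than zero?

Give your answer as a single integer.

Step 1: insert n at [6, 9] -> counters=[0,0,0,0,0,0,1,0,0,1,0,0,0,0,0,0,0,0,0,0,0,0,0,0,0,0,0,0,0,0,0,0,0,0,0,0,0,0]
Step 2: insert hp at [25, 28] -> counters=[0,0,0,0,0,0,1,0,0,1,0,0,0,0,0,0,0,0,0,0,0,0,0,0,0,1,0,0,1,0,0,0,0,0,0,0,0,0]
Step 3: insert ay at [13, 33] -> counters=[0,0,0,0,0,0,1,0,0,1,0,0,0,1,0,0,0,0,0,0,0,0,0,0,0,1,0,0,1,0,0,0,0,1,0,0,0,0]
Step 4: insert tzm at [10, 15] -> counters=[0,0,0,0,0,0,1,0,0,1,1,0,0,1,0,1,0,0,0,0,0,0,0,0,0,1,0,0,1,0,0,0,0,1,0,0,0,0]
Step 5: insert ul at [21, 26] -> counters=[0,0,0,0,0,0,1,0,0,1,1,0,0,1,0,1,0,0,0,0,0,1,0,0,0,1,1,0,1,0,0,0,0,1,0,0,0,0]
Step 6: insert ukg at [8, 31] -> counters=[0,0,0,0,0,0,1,0,1,1,1,0,0,1,0,1,0,0,0,0,0,1,0,0,0,1,1,0,1,0,0,1,0,1,0,0,0,0]
Step 7: insert gas at [0, 12] -> counters=[1,0,0,0,0,0,1,0,1,1,1,0,1,1,0,1,0,0,0,0,0,1,0,0,0,1,1,0,1,0,0,1,0,1,0,0,0,0]
Step 8: insert m at [23, 35] -> counters=[1,0,0,0,0,0,1,0,1,1,1,0,1,1,0,1,0,0,0,0,0,1,0,1,0,1,1,0,1,0,0,1,0,1,0,1,0,0]
Step 9: insert r at [6, 15] -> counters=[1,0,0,0,0,0,2,0,1,1,1,0,1,1,0,2,0,0,0,0,0,1,0,1,0,1,1,0,1,0,0,1,0,1,0,1,0,0]
Step 10: insert ot at [2, 18] -> counters=[1,0,1,0,0,0,2,0,1,1,1,0,1,1,0,2,0,0,1,0,0,1,0,1,0,1,1,0,1,0,0,1,0,1,0,1,0,0]
Step 11: insert cr at [15, 34] -> counters=[1,0,1,0,0,0,2,0,1,1,1,0,1,1,0,3,0,0,1,0,0,1,0,1,0,1,1,0,1,0,0,1,0,1,1,1,0,0]
Step 12: insert v at [9, 13] -> counters=[1,0,1,0,0,0,2,0,1,2,1,0,1,2,0,3,0,0,1,0,0,1,0,1,0,1,1,0,1,0,0,1,0,1,1,1,0,0]
Step 13: insert ay at [13, 33] -> counters=[1,0,1,0,0,0,2,0,1,2,1,0,1,3,0,3,0,0,1,0,0,1,0,1,0,1,1,0,1,0,0,1,0,2,1,1,0,0]
Step 14: insert tzm at [10, 15] -> counters=[1,0,1,0,0,0,2,0,1,2,2,0,1,3,0,4,0,0,1,0,0,1,0,1,0,1,1,0,1,0,0,1,0,2,1,1,0,0]
Final counters=[1,0,1,0,0,0,2,0,1,2,2,0,1,3,0,4,0,0,1,0,0,1,0,1,0,1,1,0,1,0,0,1,0,2,1,1,0,0] -> 19 nonzero

Answer: 19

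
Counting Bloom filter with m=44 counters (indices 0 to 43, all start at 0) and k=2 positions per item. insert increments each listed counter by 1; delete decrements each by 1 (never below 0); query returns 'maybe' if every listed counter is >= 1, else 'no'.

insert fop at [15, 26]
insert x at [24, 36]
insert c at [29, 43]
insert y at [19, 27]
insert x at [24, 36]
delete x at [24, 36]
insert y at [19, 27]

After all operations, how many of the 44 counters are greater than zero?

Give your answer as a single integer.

Step 1: insert fop at [15, 26] -> counters=[0,0,0,0,0,0,0,0,0,0,0,0,0,0,0,1,0,0,0,0,0,0,0,0,0,0,1,0,0,0,0,0,0,0,0,0,0,0,0,0,0,0,0,0]
Step 2: insert x at [24, 36] -> counters=[0,0,0,0,0,0,0,0,0,0,0,0,0,0,0,1,0,0,0,0,0,0,0,0,1,0,1,0,0,0,0,0,0,0,0,0,1,0,0,0,0,0,0,0]
Step 3: insert c at [29, 43] -> counters=[0,0,0,0,0,0,0,0,0,0,0,0,0,0,0,1,0,0,0,0,0,0,0,0,1,0,1,0,0,1,0,0,0,0,0,0,1,0,0,0,0,0,0,1]
Step 4: insert y at [19, 27] -> counters=[0,0,0,0,0,0,0,0,0,0,0,0,0,0,0,1,0,0,0,1,0,0,0,0,1,0,1,1,0,1,0,0,0,0,0,0,1,0,0,0,0,0,0,1]
Step 5: insert x at [24, 36] -> counters=[0,0,0,0,0,0,0,0,0,0,0,0,0,0,0,1,0,0,0,1,0,0,0,0,2,0,1,1,0,1,0,0,0,0,0,0,2,0,0,0,0,0,0,1]
Step 6: delete x at [24, 36] -> counters=[0,0,0,0,0,0,0,0,0,0,0,0,0,0,0,1,0,0,0,1,0,0,0,0,1,0,1,1,0,1,0,0,0,0,0,0,1,0,0,0,0,0,0,1]
Step 7: insert y at [19, 27] -> counters=[0,0,0,0,0,0,0,0,0,0,0,0,0,0,0,1,0,0,0,2,0,0,0,0,1,0,1,2,0,1,0,0,0,0,0,0,1,0,0,0,0,0,0,1]
Final counters=[0,0,0,0,0,0,0,0,0,0,0,0,0,0,0,1,0,0,0,2,0,0,0,0,1,0,1,2,0,1,0,0,0,0,0,0,1,0,0,0,0,0,0,1] -> 8 nonzero

Answer: 8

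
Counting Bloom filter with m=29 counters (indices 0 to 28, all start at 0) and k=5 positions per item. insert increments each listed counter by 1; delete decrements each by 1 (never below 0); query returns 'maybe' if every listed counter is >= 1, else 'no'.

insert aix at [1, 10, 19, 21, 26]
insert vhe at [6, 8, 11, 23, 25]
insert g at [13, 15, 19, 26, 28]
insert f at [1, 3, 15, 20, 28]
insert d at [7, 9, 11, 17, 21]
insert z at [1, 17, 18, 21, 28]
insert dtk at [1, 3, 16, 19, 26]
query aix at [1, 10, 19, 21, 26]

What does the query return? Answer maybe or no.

Answer: maybe

Derivation:
Step 1: insert aix at [1, 10, 19, 21, 26] -> counters=[0,1,0,0,0,0,0,0,0,0,1,0,0,0,0,0,0,0,0,1,0,1,0,0,0,0,1,0,0]
Step 2: insert vhe at [6, 8, 11, 23, 25] -> counters=[0,1,0,0,0,0,1,0,1,0,1,1,0,0,0,0,0,0,0,1,0,1,0,1,0,1,1,0,0]
Step 3: insert g at [13, 15, 19, 26, 28] -> counters=[0,1,0,0,0,0,1,0,1,0,1,1,0,1,0,1,0,0,0,2,0,1,0,1,0,1,2,0,1]
Step 4: insert f at [1, 3, 15, 20, 28] -> counters=[0,2,0,1,0,0,1,0,1,0,1,1,0,1,0,2,0,0,0,2,1,1,0,1,0,1,2,0,2]
Step 5: insert d at [7, 9, 11, 17, 21] -> counters=[0,2,0,1,0,0,1,1,1,1,1,2,0,1,0,2,0,1,0,2,1,2,0,1,0,1,2,0,2]
Step 6: insert z at [1, 17, 18, 21, 28] -> counters=[0,3,0,1,0,0,1,1,1,1,1,2,0,1,0,2,0,2,1,2,1,3,0,1,0,1,2,0,3]
Step 7: insert dtk at [1, 3, 16, 19, 26] -> counters=[0,4,0,2,0,0,1,1,1,1,1,2,0,1,0,2,1,2,1,3,1,3,0,1,0,1,3,0,3]
Query aix: check counters[1]=4 counters[10]=1 counters[19]=3 counters[21]=3 counters[26]=3 -> maybe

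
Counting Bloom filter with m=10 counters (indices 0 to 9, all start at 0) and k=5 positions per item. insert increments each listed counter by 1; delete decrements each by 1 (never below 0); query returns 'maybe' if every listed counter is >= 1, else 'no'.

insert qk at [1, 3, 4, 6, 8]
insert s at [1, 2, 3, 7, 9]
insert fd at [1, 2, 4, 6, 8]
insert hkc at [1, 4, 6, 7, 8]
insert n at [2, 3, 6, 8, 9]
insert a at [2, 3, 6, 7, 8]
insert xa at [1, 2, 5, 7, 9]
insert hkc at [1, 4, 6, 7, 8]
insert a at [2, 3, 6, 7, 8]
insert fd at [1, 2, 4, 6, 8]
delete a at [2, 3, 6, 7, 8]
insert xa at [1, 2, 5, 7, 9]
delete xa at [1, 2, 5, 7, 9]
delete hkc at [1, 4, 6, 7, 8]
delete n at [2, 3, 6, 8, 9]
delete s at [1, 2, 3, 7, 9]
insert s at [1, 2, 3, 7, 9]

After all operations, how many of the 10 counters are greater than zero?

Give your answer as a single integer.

Answer: 9

Derivation:
Step 1: insert qk at [1, 3, 4, 6, 8] -> counters=[0,1,0,1,1,0,1,0,1,0]
Step 2: insert s at [1, 2, 3, 7, 9] -> counters=[0,2,1,2,1,0,1,1,1,1]
Step 3: insert fd at [1, 2, 4, 6, 8] -> counters=[0,3,2,2,2,0,2,1,2,1]
Step 4: insert hkc at [1, 4, 6, 7, 8] -> counters=[0,4,2,2,3,0,3,2,3,1]
Step 5: insert n at [2, 3, 6, 8, 9] -> counters=[0,4,3,3,3,0,4,2,4,2]
Step 6: insert a at [2, 3, 6, 7, 8] -> counters=[0,4,4,4,3,0,5,3,5,2]
Step 7: insert xa at [1, 2, 5, 7, 9] -> counters=[0,5,5,4,3,1,5,4,5,3]
Step 8: insert hkc at [1, 4, 6, 7, 8] -> counters=[0,6,5,4,4,1,6,5,6,3]
Step 9: insert a at [2, 3, 6, 7, 8] -> counters=[0,6,6,5,4,1,7,6,7,3]
Step 10: insert fd at [1, 2, 4, 6, 8] -> counters=[0,7,7,5,5,1,8,6,8,3]
Step 11: delete a at [2, 3, 6, 7, 8] -> counters=[0,7,6,4,5,1,7,5,7,3]
Step 12: insert xa at [1, 2, 5, 7, 9] -> counters=[0,8,7,4,5,2,7,6,7,4]
Step 13: delete xa at [1, 2, 5, 7, 9] -> counters=[0,7,6,4,5,1,7,5,7,3]
Step 14: delete hkc at [1, 4, 6, 7, 8] -> counters=[0,6,6,4,4,1,6,4,6,3]
Step 15: delete n at [2, 3, 6, 8, 9] -> counters=[0,6,5,3,4,1,5,4,5,2]
Step 16: delete s at [1, 2, 3, 7, 9] -> counters=[0,5,4,2,4,1,5,3,5,1]
Step 17: insert s at [1, 2, 3, 7, 9] -> counters=[0,6,5,3,4,1,5,4,5,2]
Final counters=[0,6,5,3,4,1,5,4,5,2] -> 9 nonzero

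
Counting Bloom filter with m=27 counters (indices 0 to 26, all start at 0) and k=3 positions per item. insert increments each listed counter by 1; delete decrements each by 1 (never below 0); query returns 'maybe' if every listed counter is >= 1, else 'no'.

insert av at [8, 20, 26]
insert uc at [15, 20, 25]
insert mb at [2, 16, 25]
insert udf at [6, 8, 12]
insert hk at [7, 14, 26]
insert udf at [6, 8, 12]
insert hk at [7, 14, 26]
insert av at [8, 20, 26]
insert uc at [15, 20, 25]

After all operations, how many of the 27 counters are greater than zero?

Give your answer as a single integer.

Answer: 11

Derivation:
Step 1: insert av at [8, 20, 26] -> counters=[0,0,0,0,0,0,0,0,1,0,0,0,0,0,0,0,0,0,0,0,1,0,0,0,0,0,1]
Step 2: insert uc at [15, 20, 25] -> counters=[0,0,0,0,0,0,0,0,1,0,0,0,0,0,0,1,0,0,0,0,2,0,0,0,0,1,1]
Step 3: insert mb at [2, 16, 25] -> counters=[0,0,1,0,0,0,0,0,1,0,0,0,0,0,0,1,1,0,0,0,2,0,0,0,0,2,1]
Step 4: insert udf at [6, 8, 12] -> counters=[0,0,1,0,0,0,1,0,2,0,0,0,1,0,0,1,1,0,0,0,2,0,0,0,0,2,1]
Step 5: insert hk at [7, 14, 26] -> counters=[0,0,1,0,0,0,1,1,2,0,0,0,1,0,1,1,1,0,0,0,2,0,0,0,0,2,2]
Step 6: insert udf at [6, 8, 12] -> counters=[0,0,1,0,0,0,2,1,3,0,0,0,2,0,1,1,1,0,0,0,2,0,0,0,0,2,2]
Step 7: insert hk at [7, 14, 26] -> counters=[0,0,1,0,0,0,2,2,3,0,0,0,2,0,2,1,1,0,0,0,2,0,0,0,0,2,3]
Step 8: insert av at [8, 20, 26] -> counters=[0,0,1,0,0,0,2,2,4,0,0,0,2,0,2,1,1,0,0,0,3,0,0,0,0,2,4]
Step 9: insert uc at [15, 20, 25] -> counters=[0,0,1,0,0,0,2,2,4,0,0,0,2,0,2,2,1,0,0,0,4,0,0,0,0,3,4]
Final counters=[0,0,1,0,0,0,2,2,4,0,0,0,2,0,2,2,1,0,0,0,4,0,0,0,0,3,4] -> 11 nonzero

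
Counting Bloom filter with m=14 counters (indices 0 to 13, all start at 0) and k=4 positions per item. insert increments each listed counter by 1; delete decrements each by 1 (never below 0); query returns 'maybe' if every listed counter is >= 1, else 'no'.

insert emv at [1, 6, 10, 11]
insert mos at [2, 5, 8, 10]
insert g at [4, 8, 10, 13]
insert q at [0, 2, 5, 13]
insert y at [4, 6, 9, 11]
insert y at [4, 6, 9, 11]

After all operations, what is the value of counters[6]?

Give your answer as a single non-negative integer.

Step 1: insert emv at [1, 6, 10, 11] -> counters=[0,1,0,0,0,0,1,0,0,0,1,1,0,0]
Step 2: insert mos at [2, 5, 8, 10] -> counters=[0,1,1,0,0,1,1,0,1,0,2,1,0,0]
Step 3: insert g at [4, 8, 10, 13] -> counters=[0,1,1,0,1,1,1,0,2,0,3,1,0,1]
Step 4: insert q at [0, 2, 5, 13] -> counters=[1,1,2,0,1,2,1,0,2,0,3,1,0,2]
Step 5: insert y at [4, 6, 9, 11] -> counters=[1,1,2,0,2,2,2,0,2,1,3,2,0,2]
Step 6: insert y at [4, 6, 9, 11] -> counters=[1,1,2,0,3,2,3,0,2,2,3,3,0,2]
Final counters=[1,1,2,0,3,2,3,0,2,2,3,3,0,2] -> counters[6]=3

Answer: 3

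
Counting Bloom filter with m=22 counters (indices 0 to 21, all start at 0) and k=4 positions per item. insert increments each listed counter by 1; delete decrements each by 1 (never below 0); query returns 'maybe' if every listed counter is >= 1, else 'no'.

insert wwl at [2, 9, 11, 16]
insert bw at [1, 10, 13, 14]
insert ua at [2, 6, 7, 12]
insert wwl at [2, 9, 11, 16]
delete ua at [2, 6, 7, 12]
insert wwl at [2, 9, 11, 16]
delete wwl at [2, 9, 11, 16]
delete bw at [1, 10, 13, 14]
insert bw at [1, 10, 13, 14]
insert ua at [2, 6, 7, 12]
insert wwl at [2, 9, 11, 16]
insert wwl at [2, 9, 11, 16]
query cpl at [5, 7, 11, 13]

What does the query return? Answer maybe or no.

Step 1: insert wwl at [2, 9, 11, 16] -> counters=[0,0,1,0,0,0,0,0,0,1,0,1,0,0,0,0,1,0,0,0,0,0]
Step 2: insert bw at [1, 10, 13, 14] -> counters=[0,1,1,0,0,0,0,0,0,1,1,1,0,1,1,0,1,0,0,0,0,0]
Step 3: insert ua at [2, 6, 7, 12] -> counters=[0,1,2,0,0,0,1,1,0,1,1,1,1,1,1,0,1,0,0,0,0,0]
Step 4: insert wwl at [2, 9, 11, 16] -> counters=[0,1,3,0,0,0,1,1,0,2,1,2,1,1,1,0,2,0,0,0,0,0]
Step 5: delete ua at [2, 6, 7, 12] -> counters=[0,1,2,0,0,0,0,0,0,2,1,2,0,1,1,0,2,0,0,0,0,0]
Step 6: insert wwl at [2, 9, 11, 16] -> counters=[0,1,3,0,0,0,0,0,0,3,1,3,0,1,1,0,3,0,0,0,0,0]
Step 7: delete wwl at [2, 9, 11, 16] -> counters=[0,1,2,0,0,0,0,0,0,2,1,2,0,1,1,0,2,0,0,0,0,0]
Step 8: delete bw at [1, 10, 13, 14] -> counters=[0,0,2,0,0,0,0,0,0,2,0,2,0,0,0,0,2,0,0,0,0,0]
Step 9: insert bw at [1, 10, 13, 14] -> counters=[0,1,2,0,0,0,0,0,0,2,1,2,0,1,1,0,2,0,0,0,0,0]
Step 10: insert ua at [2, 6, 7, 12] -> counters=[0,1,3,0,0,0,1,1,0,2,1,2,1,1,1,0,2,0,0,0,0,0]
Step 11: insert wwl at [2, 9, 11, 16] -> counters=[0,1,4,0,0,0,1,1,0,3,1,3,1,1,1,0,3,0,0,0,0,0]
Step 12: insert wwl at [2, 9, 11, 16] -> counters=[0,1,5,0,0,0,1,1,0,4,1,4,1,1,1,0,4,0,0,0,0,0]
Query cpl: check counters[5]=0 counters[7]=1 counters[11]=4 counters[13]=1 -> no

Answer: no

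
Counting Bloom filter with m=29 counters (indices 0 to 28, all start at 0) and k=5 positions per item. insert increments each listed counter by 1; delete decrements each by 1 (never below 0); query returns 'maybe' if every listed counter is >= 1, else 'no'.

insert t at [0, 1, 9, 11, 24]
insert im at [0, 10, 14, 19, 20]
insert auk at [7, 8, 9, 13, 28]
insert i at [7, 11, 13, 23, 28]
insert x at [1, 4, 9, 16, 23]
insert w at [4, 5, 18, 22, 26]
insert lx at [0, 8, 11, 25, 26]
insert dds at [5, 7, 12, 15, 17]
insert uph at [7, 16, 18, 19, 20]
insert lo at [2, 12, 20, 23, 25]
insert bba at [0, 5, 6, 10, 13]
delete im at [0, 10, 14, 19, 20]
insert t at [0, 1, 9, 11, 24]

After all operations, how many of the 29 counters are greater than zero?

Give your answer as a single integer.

Answer: 25

Derivation:
Step 1: insert t at [0, 1, 9, 11, 24] -> counters=[1,1,0,0,0,0,0,0,0,1,0,1,0,0,0,0,0,0,0,0,0,0,0,0,1,0,0,0,0]
Step 2: insert im at [0, 10, 14, 19, 20] -> counters=[2,1,0,0,0,0,0,0,0,1,1,1,0,0,1,0,0,0,0,1,1,0,0,0,1,0,0,0,0]
Step 3: insert auk at [7, 8, 9, 13, 28] -> counters=[2,1,0,0,0,0,0,1,1,2,1,1,0,1,1,0,0,0,0,1,1,0,0,0,1,0,0,0,1]
Step 4: insert i at [7, 11, 13, 23, 28] -> counters=[2,1,0,0,0,0,0,2,1,2,1,2,0,2,1,0,0,0,0,1,1,0,0,1,1,0,0,0,2]
Step 5: insert x at [1, 4, 9, 16, 23] -> counters=[2,2,0,0,1,0,0,2,1,3,1,2,0,2,1,0,1,0,0,1,1,0,0,2,1,0,0,0,2]
Step 6: insert w at [4, 5, 18, 22, 26] -> counters=[2,2,0,0,2,1,0,2,1,3,1,2,0,2,1,0,1,0,1,1,1,0,1,2,1,0,1,0,2]
Step 7: insert lx at [0, 8, 11, 25, 26] -> counters=[3,2,0,0,2,1,0,2,2,3,1,3,0,2,1,0,1,0,1,1,1,0,1,2,1,1,2,0,2]
Step 8: insert dds at [5, 7, 12, 15, 17] -> counters=[3,2,0,0,2,2,0,3,2,3,1,3,1,2,1,1,1,1,1,1,1,0,1,2,1,1,2,0,2]
Step 9: insert uph at [7, 16, 18, 19, 20] -> counters=[3,2,0,0,2,2,0,4,2,3,1,3,1,2,1,1,2,1,2,2,2,0,1,2,1,1,2,0,2]
Step 10: insert lo at [2, 12, 20, 23, 25] -> counters=[3,2,1,0,2,2,0,4,2,3,1,3,2,2,1,1,2,1,2,2,3,0,1,3,1,2,2,0,2]
Step 11: insert bba at [0, 5, 6, 10, 13] -> counters=[4,2,1,0,2,3,1,4,2,3,2,3,2,3,1,1,2,1,2,2,3,0,1,3,1,2,2,0,2]
Step 12: delete im at [0, 10, 14, 19, 20] -> counters=[3,2,1,0,2,3,1,4,2,3,1,3,2,3,0,1,2,1,2,1,2,0,1,3,1,2,2,0,2]
Step 13: insert t at [0, 1, 9, 11, 24] -> counters=[4,3,1,0,2,3,1,4,2,4,1,4,2,3,0,1,2,1,2,1,2,0,1,3,2,2,2,0,2]
Final counters=[4,3,1,0,2,3,1,4,2,4,1,4,2,3,0,1,2,1,2,1,2,0,1,3,2,2,2,0,2] -> 25 nonzero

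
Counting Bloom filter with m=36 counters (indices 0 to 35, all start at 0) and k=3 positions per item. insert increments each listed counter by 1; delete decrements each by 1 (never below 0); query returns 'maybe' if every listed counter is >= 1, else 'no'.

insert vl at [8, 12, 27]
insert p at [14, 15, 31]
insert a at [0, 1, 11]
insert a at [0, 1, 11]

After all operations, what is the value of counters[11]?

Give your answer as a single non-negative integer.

Answer: 2

Derivation:
Step 1: insert vl at [8, 12, 27] -> counters=[0,0,0,0,0,0,0,0,1,0,0,0,1,0,0,0,0,0,0,0,0,0,0,0,0,0,0,1,0,0,0,0,0,0,0,0]
Step 2: insert p at [14, 15, 31] -> counters=[0,0,0,0,0,0,0,0,1,0,0,0,1,0,1,1,0,0,0,0,0,0,0,0,0,0,0,1,0,0,0,1,0,0,0,0]
Step 3: insert a at [0, 1, 11] -> counters=[1,1,0,0,0,0,0,0,1,0,0,1,1,0,1,1,0,0,0,0,0,0,0,0,0,0,0,1,0,0,0,1,0,0,0,0]
Step 4: insert a at [0, 1, 11] -> counters=[2,2,0,0,0,0,0,0,1,0,0,2,1,0,1,1,0,0,0,0,0,0,0,0,0,0,0,1,0,0,0,1,0,0,0,0]
Final counters=[2,2,0,0,0,0,0,0,1,0,0,2,1,0,1,1,0,0,0,0,0,0,0,0,0,0,0,1,0,0,0,1,0,0,0,0] -> counters[11]=2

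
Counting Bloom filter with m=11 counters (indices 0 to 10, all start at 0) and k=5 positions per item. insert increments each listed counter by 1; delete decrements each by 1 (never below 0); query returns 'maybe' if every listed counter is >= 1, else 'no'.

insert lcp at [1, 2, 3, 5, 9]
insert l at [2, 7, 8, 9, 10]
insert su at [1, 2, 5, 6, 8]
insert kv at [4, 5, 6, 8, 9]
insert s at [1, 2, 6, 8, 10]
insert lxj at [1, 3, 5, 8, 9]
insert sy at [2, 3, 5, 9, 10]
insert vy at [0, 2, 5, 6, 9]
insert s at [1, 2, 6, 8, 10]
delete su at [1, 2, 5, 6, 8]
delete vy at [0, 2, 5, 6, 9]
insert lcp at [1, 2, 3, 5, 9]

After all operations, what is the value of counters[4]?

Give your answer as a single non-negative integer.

Step 1: insert lcp at [1, 2, 3, 5, 9] -> counters=[0,1,1,1,0,1,0,0,0,1,0]
Step 2: insert l at [2, 7, 8, 9, 10] -> counters=[0,1,2,1,0,1,0,1,1,2,1]
Step 3: insert su at [1, 2, 5, 6, 8] -> counters=[0,2,3,1,0,2,1,1,2,2,1]
Step 4: insert kv at [4, 5, 6, 8, 9] -> counters=[0,2,3,1,1,3,2,1,3,3,1]
Step 5: insert s at [1, 2, 6, 8, 10] -> counters=[0,3,4,1,1,3,3,1,4,3,2]
Step 6: insert lxj at [1, 3, 5, 8, 9] -> counters=[0,4,4,2,1,4,3,1,5,4,2]
Step 7: insert sy at [2, 3, 5, 9, 10] -> counters=[0,4,5,3,1,5,3,1,5,5,3]
Step 8: insert vy at [0, 2, 5, 6, 9] -> counters=[1,4,6,3,1,6,4,1,5,6,3]
Step 9: insert s at [1, 2, 6, 8, 10] -> counters=[1,5,7,3,1,6,5,1,6,6,4]
Step 10: delete su at [1, 2, 5, 6, 8] -> counters=[1,4,6,3,1,5,4,1,5,6,4]
Step 11: delete vy at [0, 2, 5, 6, 9] -> counters=[0,4,5,3,1,4,3,1,5,5,4]
Step 12: insert lcp at [1, 2, 3, 5, 9] -> counters=[0,5,6,4,1,5,3,1,5,6,4]
Final counters=[0,5,6,4,1,5,3,1,5,6,4] -> counters[4]=1

Answer: 1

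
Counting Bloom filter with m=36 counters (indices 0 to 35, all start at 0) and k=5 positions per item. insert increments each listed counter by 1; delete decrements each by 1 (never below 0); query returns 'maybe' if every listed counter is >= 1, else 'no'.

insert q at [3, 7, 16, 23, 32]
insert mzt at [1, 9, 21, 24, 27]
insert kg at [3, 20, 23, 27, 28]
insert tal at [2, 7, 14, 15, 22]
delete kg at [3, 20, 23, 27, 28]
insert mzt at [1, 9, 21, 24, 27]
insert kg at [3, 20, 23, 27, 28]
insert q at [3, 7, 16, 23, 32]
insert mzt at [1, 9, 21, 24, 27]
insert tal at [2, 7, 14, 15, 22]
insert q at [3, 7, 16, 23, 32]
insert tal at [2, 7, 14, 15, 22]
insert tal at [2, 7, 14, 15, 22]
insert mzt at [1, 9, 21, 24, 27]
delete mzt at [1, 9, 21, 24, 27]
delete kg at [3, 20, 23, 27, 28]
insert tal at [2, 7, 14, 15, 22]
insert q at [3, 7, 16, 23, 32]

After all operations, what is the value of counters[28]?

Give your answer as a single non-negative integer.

Step 1: insert q at [3, 7, 16, 23, 32] -> counters=[0,0,0,1,0,0,0,1,0,0,0,0,0,0,0,0,1,0,0,0,0,0,0,1,0,0,0,0,0,0,0,0,1,0,0,0]
Step 2: insert mzt at [1, 9, 21, 24, 27] -> counters=[0,1,0,1,0,0,0,1,0,1,0,0,0,0,0,0,1,0,0,0,0,1,0,1,1,0,0,1,0,0,0,0,1,0,0,0]
Step 3: insert kg at [3, 20, 23, 27, 28] -> counters=[0,1,0,2,0,0,0,1,0,1,0,0,0,0,0,0,1,0,0,0,1,1,0,2,1,0,0,2,1,0,0,0,1,0,0,0]
Step 4: insert tal at [2, 7, 14, 15, 22] -> counters=[0,1,1,2,0,0,0,2,0,1,0,0,0,0,1,1,1,0,0,0,1,1,1,2,1,0,0,2,1,0,0,0,1,0,0,0]
Step 5: delete kg at [3, 20, 23, 27, 28] -> counters=[0,1,1,1,0,0,0,2,0,1,0,0,0,0,1,1,1,0,0,0,0,1,1,1,1,0,0,1,0,0,0,0,1,0,0,0]
Step 6: insert mzt at [1, 9, 21, 24, 27] -> counters=[0,2,1,1,0,0,0,2,0,2,0,0,0,0,1,1,1,0,0,0,0,2,1,1,2,0,0,2,0,0,0,0,1,0,0,0]
Step 7: insert kg at [3, 20, 23, 27, 28] -> counters=[0,2,1,2,0,0,0,2,0,2,0,0,0,0,1,1,1,0,0,0,1,2,1,2,2,0,0,3,1,0,0,0,1,0,0,0]
Step 8: insert q at [3, 7, 16, 23, 32] -> counters=[0,2,1,3,0,0,0,3,0,2,0,0,0,0,1,1,2,0,0,0,1,2,1,3,2,0,0,3,1,0,0,0,2,0,0,0]
Step 9: insert mzt at [1, 9, 21, 24, 27] -> counters=[0,3,1,3,0,0,0,3,0,3,0,0,0,0,1,1,2,0,0,0,1,3,1,3,3,0,0,4,1,0,0,0,2,0,0,0]
Step 10: insert tal at [2, 7, 14, 15, 22] -> counters=[0,3,2,3,0,0,0,4,0,3,0,0,0,0,2,2,2,0,0,0,1,3,2,3,3,0,0,4,1,0,0,0,2,0,0,0]
Step 11: insert q at [3, 7, 16, 23, 32] -> counters=[0,3,2,4,0,0,0,5,0,3,0,0,0,0,2,2,3,0,0,0,1,3,2,4,3,0,0,4,1,0,0,0,3,0,0,0]
Step 12: insert tal at [2, 7, 14, 15, 22] -> counters=[0,3,3,4,0,0,0,6,0,3,0,0,0,0,3,3,3,0,0,0,1,3,3,4,3,0,0,4,1,0,0,0,3,0,0,0]
Step 13: insert tal at [2, 7, 14, 15, 22] -> counters=[0,3,4,4,0,0,0,7,0,3,0,0,0,0,4,4,3,0,0,0,1,3,4,4,3,0,0,4,1,0,0,0,3,0,0,0]
Step 14: insert mzt at [1, 9, 21, 24, 27] -> counters=[0,4,4,4,0,0,0,7,0,4,0,0,0,0,4,4,3,0,0,0,1,4,4,4,4,0,0,5,1,0,0,0,3,0,0,0]
Step 15: delete mzt at [1, 9, 21, 24, 27] -> counters=[0,3,4,4,0,0,0,7,0,3,0,0,0,0,4,4,3,0,0,0,1,3,4,4,3,0,0,4,1,0,0,0,3,0,0,0]
Step 16: delete kg at [3, 20, 23, 27, 28] -> counters=[0,3,4,3,0,0,0,7,0,3,0,0,0,0,4,4,3,0,0,0,0,3,4,3,3,0,0,3,0,0,0,0,3,0,0,0]
Step 17: insert tal at [2, 7, 14, 15, 22] -> counters=[0,3,5,3,0,0,0,8,0,3,0,0,0,0,5,5,3,0,0,0,0,3,5,3,3,0,0,3,0,0,0,0,3,0,0,0]
Step 18: insert q at [3, 7, 16, 23, 32] -> counters=[0,3,5,4,0,0,0,9,0,3,0,0,0,0,5,5,4,0,0,0,0,3,5,4,3,0,0,3,0,0,0,0,4,0,0,0]
Final counters=[0,3,5,4,0,0,0,9,0,3,0,0,0,0,5,5,4,0,0,0,0,3,5,4,3,0,0,3,0,0,0,0,4,0,0,0] -> counters[28]=0

Answer: 0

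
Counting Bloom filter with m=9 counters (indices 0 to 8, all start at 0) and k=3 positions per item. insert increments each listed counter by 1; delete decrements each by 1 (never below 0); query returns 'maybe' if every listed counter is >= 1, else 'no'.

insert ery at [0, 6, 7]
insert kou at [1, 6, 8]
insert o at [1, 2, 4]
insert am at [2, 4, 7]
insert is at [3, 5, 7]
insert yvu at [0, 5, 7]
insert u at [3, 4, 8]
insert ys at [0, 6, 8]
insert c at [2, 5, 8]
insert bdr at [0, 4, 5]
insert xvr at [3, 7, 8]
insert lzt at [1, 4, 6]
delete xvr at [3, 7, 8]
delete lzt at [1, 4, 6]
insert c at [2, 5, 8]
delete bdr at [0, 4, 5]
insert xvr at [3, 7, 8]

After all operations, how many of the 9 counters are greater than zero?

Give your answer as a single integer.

Step 1: insert ery at [0, 6, 7] -> counters=[1,0,0,0,0,0,1,1,0]
Step 2: insert kou at [1, 6, 8] -> counters=[1,1,0,0,0,0,2,1,1]
Step 3: insert o at [1, 2, 4] -> counters=[1,2,1,0,1,0,2,1,1]
Step 4: insert am at [2, 4, 7] -> counters=[1,2,2,0,2,0,2,2,1]
Step 5: insert is at [3, 5, 7] -> counters=[1,2,2,1,2,1,2,3,1]
Step 6: insert yvu at [0, 5, 7] -> counters=[2,2,2,1,2,2,2,4,1]
Step 7: insert u at [3, 4, 8] -> counters=[2,2,2,2,3,2,2,4,2]
Step 8: insert ys at [0, 6, 8] -> counters=[3,2,2,2,3,2,3,4,3]
Step 9: insert c at [2, 5, 8] -> counters=[3,2,3,2,3,3,3,4,4]
Step 10: insert bdr at [0, 4, 5] -> counters=[4,2,3,2,4,4,3,4,4]
Step 11: insert xvr at [3, 7, 8] -> counters=[4,2,3,3,4,4,3,5,5]
Step 12: insert lzt at [1, 4, 6] -> counters=[4,3,3,3,5,4,4,5,5]
Step 13: delete xvr at [3, 7, 8] -> counters=[4,3,3,2,5,4,4,4,4]
Step 14: delete lzt at [1, 4, 6] -> counters=[4,2,3,2,4,4,3,4,4]
Step 15: insert c at [2, 5, 8] -> counters=[4,2,4,2,4,5,3,4,5]
Step 16: delete bdr at [0, 4, 5] -> counters=[3,2,4,2,3,4,3,4,5]
Step 17: insert xvr at [3, 7, 8] -> counters=[3,2,4,3,3,4,3,5,6]
Final counters=[3,2,4,3,3,4,3,5,6] -> 9 nonzero

Answer: 9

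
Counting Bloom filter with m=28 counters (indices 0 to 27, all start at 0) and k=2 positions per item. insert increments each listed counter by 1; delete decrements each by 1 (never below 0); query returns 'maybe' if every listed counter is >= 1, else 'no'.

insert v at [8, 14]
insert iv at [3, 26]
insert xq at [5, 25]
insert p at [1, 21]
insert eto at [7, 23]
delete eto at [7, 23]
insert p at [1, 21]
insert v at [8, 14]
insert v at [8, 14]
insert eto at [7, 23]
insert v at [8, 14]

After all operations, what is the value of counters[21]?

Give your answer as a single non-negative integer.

Step 1: insert v at [8, 14] -> counters=[0,0,0,0,0,0,0,0,1,0,0,0,0,0,1,0,0,0,0,0,0,0,0,0,0,0,0,0]
Step 2: insert iv at [3, 26] -> counters=[0,0,0,1,0,0,0,0,1,0,0,0,0,0,1,0,0,0,0,0,0,0,0,0,0,0,1,0]
Step 3: insert xq at [5, 25] -> counters=[0,0,0,1,0,1,0,0,1,0,0,0,0,0,1,0,0,0,0,0,0,0,0,0,0,1,1,0]
Step 4: insert p at [1, 21] -> counters=[0,1,0,1,0,1,0,0,1,0,0,0,0,0,1,0,0,0,0,0,0,1,0,0,0,1,1,0]
Step 5: insert eto at [7, 23] -> counters=[0,1,0,1,0,1,0,1,1,0,0,0,0,0,1,0,0,0,0,0,0,1,0,1,0,1,1,0]
Step 6: delete eto at [7, 23] -> counters=[0,1,0,1,0,1,0,0,1,0,0,0,0,0,1,0,0,0,0,0,0,1,0,0,0,1,1,0]
Step 7: insert p at [1, 21] -> counters=[0,2,0,1,0,1,0,0,1,0,0,0,0,0,1,0,0,0,0,0,0,2,0,0,0,1,1,0]
Step 8: insert v at [8, 14] -> counters=[0,2,0,1,0,1,0,0,2,0,0,0,0,0,2,0,0,0,0,0,0,2,0,0,0,1,1,0]
Step 9: insert v at [8, 14] -> counters=[0,2,0,1,0,1,0,0,3,0,0,0,0,0,3,0,0,0,0,0,0,2,0,0,0,1,1,0]
Step 10: insert eto at [7, 23] -> counters=[0,2,0,1,0,1,0,1,3,0,0,0,0,0,3,0,0,0,0,0,0,2,0,1,0,1,1,0]
Step 11: insert v at [8, 14] -> counters=[0,2,0,1,0,1,0,1,4,0,0,0,0,0,4,0,0,0,0,0,0,2,0,1,0,1,1,0]
Final counters=[0,2,0,1,0,1,0,1,4,0,0,0,0,0,4,0,0,0,0,0,0,2,0,1,0,1,1,0] -> counters[21]=2

Answer: 2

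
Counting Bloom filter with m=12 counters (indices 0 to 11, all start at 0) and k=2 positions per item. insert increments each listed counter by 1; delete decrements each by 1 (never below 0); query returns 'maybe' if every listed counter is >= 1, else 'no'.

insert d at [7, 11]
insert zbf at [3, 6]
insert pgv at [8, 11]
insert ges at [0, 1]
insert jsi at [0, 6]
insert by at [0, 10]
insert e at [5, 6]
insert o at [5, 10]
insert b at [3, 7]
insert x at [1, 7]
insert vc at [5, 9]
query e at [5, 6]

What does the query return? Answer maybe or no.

Answer: maybe

Derivation:
Step 1: insert d at [7, 11] -> counters=[0,0,0,0,0,0,0,1,0,0,0,1]
Step 2: insert zbf at [3, 6] -> counters=[0,0,0,1,0,0,1,1,0,0,0,1]
Step 3: insert pgv at [8, 11] -> counters=[0,0,0,1,0,0,1,1,1,0,0,2]
Step 4: insert ges at [0, 1] -> counters=[1,1,0,1,0,0,1,1,1,0,0,2]
Step 5: insert jsi at [0, 6] -> counters=[2,1,0,1,0,0,2,1,1,0,0,2]
Step 6: insert by at [0, 10] -> counters=[3,1,0,1,0,0,2,1,1,0,1,2]
Step 7: insert e at [5, 6] -> counters=[3,1,0,1,0,1,3,1,1,0,1,2]
Step 8: insert o at [5, 10] -> counters=[3,1,0,1,0,2,3,1,1,0,2,2]
Step 9: insert b at [3, 7] -> counters=[3,1,0,2,0,2,3,2,1,0,2,2]
Step 10: insert x at [1, 7] -> counters=[3,2,0,2,0,2,3,3,1,0,2,2]
Step 11: insert vc at [5, 9] -> counters=[3,2,0,2,0,3,3,3,1,1,2,2]
Query e: check counters[5]=3 counters[6]=3 -> maybe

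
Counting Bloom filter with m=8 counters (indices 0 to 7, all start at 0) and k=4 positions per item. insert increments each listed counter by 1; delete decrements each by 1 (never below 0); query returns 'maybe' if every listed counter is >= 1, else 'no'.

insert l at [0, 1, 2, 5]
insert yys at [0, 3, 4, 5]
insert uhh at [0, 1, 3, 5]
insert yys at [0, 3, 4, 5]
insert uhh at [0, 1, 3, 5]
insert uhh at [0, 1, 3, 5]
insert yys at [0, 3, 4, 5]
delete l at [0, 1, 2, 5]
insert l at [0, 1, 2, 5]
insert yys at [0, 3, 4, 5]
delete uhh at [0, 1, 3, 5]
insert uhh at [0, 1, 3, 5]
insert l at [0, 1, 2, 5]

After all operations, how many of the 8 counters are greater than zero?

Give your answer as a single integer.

Answer: 6

Derivation:
Step 1: insert l at [0, 1, 2, 5] -> counters=[1,1,1,0,0,1,0,0]
Step 2: insert yys at [0, 3, 4, 5] -> counters=[2,1,1,1,1,2,0,0]
Step 3: insert uhh at [0, 1, 3, 5] -> counters=[3,2,1,2,1,3,0,0]
Step 4: insert yys at [0, 3, 4, 5] -> counters=[4,2,1,3,2,4,0,0]
Step 5: insert uhh at [0, 1, 3, 5] -> counters=[5,3,1,4,2,5,0,0]
Step 6: insert uhh at [0, 1, 3, 5] -> counters=[6,4,1,5,2,6,0,0]
Step 7: insert yys at [0, 3, 4, 5] -> counters=[7,4,1,6,3,7,0,0]
Step 8: delete l at [0, 1, 2, 5] -> counters=[6,3,0,6,3,6,0,0]
Step 9: insert l at [0, 1, 2, 5] -> counters=[7,4,1,6,3,7,0,0]
Step 10: insert yys at [0, 3, 4, 5] -> counters=[8,4,1,7,4,8,0,0]
Step 11: delete uhh at [0, 1, 3, 5] -> counters=[7,3,1,6,4,7,0,0]
Step 12: insert uhh at [0, 1, 3, 5] -> counters=[8,4,1,7,4,8,0,0]
Step 13: insert l at [0, 1, 2, 5] -> counters=[9,5,2,7,4,9,0,0]
Final counters=[9,5,2,7,4,9,0,0] -> 6 nonzero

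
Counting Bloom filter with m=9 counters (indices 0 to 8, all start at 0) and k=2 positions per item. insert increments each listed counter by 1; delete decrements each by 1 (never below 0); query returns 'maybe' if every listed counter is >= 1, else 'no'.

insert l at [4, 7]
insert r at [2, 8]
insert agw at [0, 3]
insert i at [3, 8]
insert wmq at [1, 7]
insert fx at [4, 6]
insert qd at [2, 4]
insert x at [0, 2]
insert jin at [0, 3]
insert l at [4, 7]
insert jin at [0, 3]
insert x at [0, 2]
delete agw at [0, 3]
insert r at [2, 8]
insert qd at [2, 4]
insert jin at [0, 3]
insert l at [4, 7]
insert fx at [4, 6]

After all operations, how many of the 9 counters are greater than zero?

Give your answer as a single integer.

Answer: 8

Derivation:
Step 1: insert l at [4, 7] -> counters=[0,0,0,0,1,0,0,1,0]
Step 2: insert r at [2, 8] -> counters=[0,0,1,0,1,0,0,1,1]
Step 3: insert agw at [0, 3] -> counters=[1,0,1,1,1,0,0,1,1]
Step 4: insert i at [3, 8] -> counters=[1,0,1,2,1,0,0,1,2]
Step 5: insert wmq at [1, 7] -> counters=[1,1,1,2,1,0,0,2,2]
Step 6: insert fx at [4, 6] -> counters=[1,1,1,2,2,0,1,2,2]
Step 7: insert qd at [2, 4] -> counters=[1,1,2,2,3,0,1,2,2]
Step 8: insert x at [0, 2] -> counters=[2,1,3,2,3,0,1,2,2]
Step 9: insert jin at [0, 3] -> counters=[3,1,3,3,3,0,1,2,2]
Step 10: insert l at [4, 7] -> counters=[3,1,3,3,4,0,1,3,2]
Step 11: insert jin at [0, 3] -> counters=[4,1,3,4,4,0,1,3,2]
Step 12: insert x at [0, 2] -> counters=[5,1,4,4,4,0,1,3,2]
Step 13: delete agw at [0, 3] -> counters=[4,1,4,3,4,0,1,3,2]
Step 14: insert r at [2, 8] -> counters=[4,1,5,3,4,0,1,3,3]
Step 15: insert qd at [2, 4] -> counters=[4,1,6,3,5,0,1,3,3]
Step 16: insert jin at [0, 3] -> counters=[5,1,6,4,5,0,1,3,3]
Step 17: insert l at [4, 7] -> counters=[5,1,6,4,6,0,1,4,3]
Step 18: insert fx at [4, 6] -> counters=[5,1,6,4,7,0,2,4,3]
Final counters=[5,1,6,4,7,0,2,4,3] -> 8 nonzero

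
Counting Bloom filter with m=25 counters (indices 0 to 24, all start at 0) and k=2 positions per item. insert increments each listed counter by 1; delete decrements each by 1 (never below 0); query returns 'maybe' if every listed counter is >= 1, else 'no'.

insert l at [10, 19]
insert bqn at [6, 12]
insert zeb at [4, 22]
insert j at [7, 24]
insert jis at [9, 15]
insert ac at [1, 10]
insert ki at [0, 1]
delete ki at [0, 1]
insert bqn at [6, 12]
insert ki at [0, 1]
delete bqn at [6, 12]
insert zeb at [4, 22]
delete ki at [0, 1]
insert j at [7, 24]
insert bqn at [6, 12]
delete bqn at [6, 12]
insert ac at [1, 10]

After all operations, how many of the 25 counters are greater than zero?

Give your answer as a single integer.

Step 1: insert l at [10, 19] -> counters=[0,0,0,0,0,0,0,0,0,0,1,0,0,0,0,0,0,0,0,1,0,0,0,0,0]
Step 2: insert bqn at [6, 12] -> counters=[0,0,0,0,0,0,1,0,0,0,1,0,1,0,0,0,0,0,0,1,0,0,0,0,0]
Step 3: insert zeb at [4, 22] -> counters=[0,0,0,0,1,0,1,0,0,0,1,0,1,0,0,0,0,0,0,1,0,0,1,0,0]
Step 4: insert j at [7, 24] -> counters=[0,0,0,0,1,0,1,1,0,0,1,0,1,0,0,0,0,0,0,1,0,0,1,0,1]
Step 5: insert jis at [9, 15] -> counters=[0,0,0,0,1,0,1,1,0,1,1,0,1,0,0,1,0,0,0,1,0,0,1,0,1]
Step 6: insert ac at [1, 10] -> counters=[0,1,0,0,1,0,1,1,0,1,2,0,1,0,0,1,0,0,0,1,0,0,1,0,1]
Step 7: insert ki at [0, 1] -> counters=[1,2,0,0,1,0,1,1,0,1,2,0,1,0,0,1,0,0,0,1,0,0,1,0,1]
Step 8: delete ki at [0, 1] -> counters=[0,1,0,0,1,0,1,1,0,1,2,0,1,0,0,1,0,0,0,1,0,0,1,0,1]
Step 9: insert bqn at [6, 12] -> counters=[0,1,0,0,1,0,2,1,0,1,2,0,2,0,0,1,0,0,0,1,0,0,1,0,1]
Step 10: insert ki at [0, 1] -> counters=[1,2,0,0,1,0,2,1,0,1,2,0,2,0,0,1,0,0,0,1,0,0,1,0,1]
Step 11: delete bqn at [6, 12] -> counters=[1,2,0,0,1,0,1,1,0,1,2,0,1,0,0,1,0,0,0,1,0,0,1,0,1]
Step 12: insert zeb at [4, 22] -> counters=[1,2,0,0,2,0,1,1,0,1,2,0,1,0,0,1,0,0,0,1,0,0,2,0,1]
Step 13: delete ki at [0, 1] -> counters=[0,1,0,0,2,0,1,1,0,1,2,0,1,0,0,1,0,0,0,1,0,0,2,0,1]
Step 14: insert j at [7, 24] -> counters=[0,1,0,0,2,0,1,2,0,1,2,0,1,0,0,1,0,0,0,1,0,0,2,0,2]
Step 15: insert bqn at [6, 12] -> counters=[0,1,0,0,2,0,2,2,0,1,2,0,2,0,0,1,0,0,0,1,0,0,2,0,2]
Step 16: delete bqn at [6, 12] -> counters=[0,1,0,0,2,0,1,2,0,1,2,0,1,0,0,1,0,0,0,1,0,0,2,0,2]
Step 17: insert ac at [1, 10] -> counters=[0,2,0,0,2,0,1,2,0,1,3,0,1,0,0,1,0,0,0,1,0,0,2,0,2]
Final counters=[0,2,0,0,2,0,1,2,0,1,3,0,1,0,0,1,0,0,0,1,0,0,2,0,2] -> 11 nonzero

Answer: 11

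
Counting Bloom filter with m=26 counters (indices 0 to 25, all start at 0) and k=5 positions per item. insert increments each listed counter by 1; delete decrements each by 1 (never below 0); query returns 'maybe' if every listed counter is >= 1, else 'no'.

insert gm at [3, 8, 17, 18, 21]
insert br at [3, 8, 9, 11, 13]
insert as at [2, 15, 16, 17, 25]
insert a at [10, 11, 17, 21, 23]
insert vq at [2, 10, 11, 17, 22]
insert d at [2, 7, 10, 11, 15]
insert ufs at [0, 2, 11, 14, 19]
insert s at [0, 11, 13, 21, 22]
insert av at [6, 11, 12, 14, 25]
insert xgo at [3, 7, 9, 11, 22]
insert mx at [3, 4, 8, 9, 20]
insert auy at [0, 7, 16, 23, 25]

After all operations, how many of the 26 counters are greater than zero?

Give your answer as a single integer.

Answer: 23

Derivation:
Step 1: insert gm at [3, 8, 17, 18, 21] -> counters=[0,0,0,1,0,0,0,0,1,0,0,0,0,0,0,0,0,1,1,0,0,1,0,0,0,0]
Step 2: insert br at [3, 8, 9, 11, 13] -> counters=[0,0,0,2,0,0,0,0,2,1,0,1,0,1,0,0,0,1,1,0,0,1,0,0,0,0]
Step 3: insert as at [2, 15, 16, 17, 25] -> counters=[0,0,1,2,0,0,0,0,2,1,0,1,0,1,0,1,1,2,1,0,0,1,0,0,0,1]
Step 4: insert a at [10, 11, 17, 21, 23] -> counters=[0,0,1,2,0,0,0,0,2,1,1,2,0,1,0,1,1,3,1,0,0,2,0,1,0,1]
Step 5: insert vq at [2, 10, 11, 17, 22] -> counters=[0,0,2,2,0,0,0,0,2,1,2,3,0,1,0,1,1,4,1,0,0,2,1,1,0,1]
Step 6: insert d at [2, 7, 10, 11, 15] -> counters=[0,0,3,2,0,0,0,1,2,1,3,4,0,1,0,2,1,4,1,0,0,2,1,1,0,1]
Step 7: insert ufs at [0, 2, 11, 14, 19] -> counters=[1,0,4,2,0,0,0,1,2,1,3,5,0,1,1,2,1,4,1,1,0,2,1,1,0,1]
Step 8: insert s at [0, 11, 13, 21, 22] -> counters=[2,0,4,2,0,0,0,1,2,1,3,6,0,2,1,2,1,4,1,1,0,3,2,1,0,1]
Step 9: insert av at [6, 11, 12, 14, 25] -> counters=[2,0,4,2,0,0,1,1,2,1,3,7,1,2,2,2,1,4,1,1,0,3,2,1,0,2]
Step 10: insert xgo at [3, 7, 9, 11, 22] -> counters=[2,0,4,3,0,0,1,2,2,2,3,8,1,2,2,2,1,4,1,1,0,3,3,1,0,2]
Step 11: insert mx at [3, 4, 8, 9, 20] -> counters=[2,0,4,4,1,0,1,2,3,3,3,8,1,2,2,2,1,4,1,1,1,3,3,1,0,2]
Step 12: insert auy at [0, 7, 16, 23, 25] -> counters=[3,0,4,4,1,0,1,3,3,3,3,8,1,2,2,2,2,4,1,1,1,3,3,2,0,3]
Final counters=[3,0,4,4,1,0,1,3,3,3,3,8,1,2,2,2,2,4,1,1,1,3,3,2,0,3] -> 23 nonzero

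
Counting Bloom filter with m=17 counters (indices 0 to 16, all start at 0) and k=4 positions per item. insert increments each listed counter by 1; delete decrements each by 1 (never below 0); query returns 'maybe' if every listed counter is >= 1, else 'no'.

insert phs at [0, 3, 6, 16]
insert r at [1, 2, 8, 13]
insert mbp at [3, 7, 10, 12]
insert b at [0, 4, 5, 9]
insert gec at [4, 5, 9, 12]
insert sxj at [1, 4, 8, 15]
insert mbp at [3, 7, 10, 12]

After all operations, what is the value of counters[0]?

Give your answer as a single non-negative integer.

Step 1: insert phs at [0, 3, 6, 16] -> counters=[1,0,0,1,0,0,1,0,0,0,0,0,0,0,0,0,1]
Step 2: insert r at [1, 2, 8, 13] -> counters=[1,1,1,1,0,0,1,0,1,0,0,0,0,1,0,0,1]
Step 3: insert mbp at [3, 7, 10, 12] -> counters=[1,1,1,2,0,0,1,1,1,0,1,0,1,1,0,0,1]
Step 4: insert b at [0, 4, 5, 9] -> counters=[2,1,1,2,1,1,1,1,1,1,1,0,1,1,0,0,1]
Step 5: insert gec at [4, 5, 9, 12] -> counters=[2,1,1,2,2,2,1,1,1,2,1,0,2,1,0,0,1]
Step 6: insert sxj at [1, 4, 8, 15] -> counters=[2,2,1,2,3,2,1,1,2,2,1,0,2,1,0,1,1]
Step 7: insert mbp at [3, 7, 10, 12] -> counters=[2,2,1,3,3,2,1,2,2,2,2,0,3,1,0,1,1]
Final counters=[2,2,1,3,3,2,1,2,2,2,2,0,3,1,0,1,1] -> counters[0]=2

Answer: 2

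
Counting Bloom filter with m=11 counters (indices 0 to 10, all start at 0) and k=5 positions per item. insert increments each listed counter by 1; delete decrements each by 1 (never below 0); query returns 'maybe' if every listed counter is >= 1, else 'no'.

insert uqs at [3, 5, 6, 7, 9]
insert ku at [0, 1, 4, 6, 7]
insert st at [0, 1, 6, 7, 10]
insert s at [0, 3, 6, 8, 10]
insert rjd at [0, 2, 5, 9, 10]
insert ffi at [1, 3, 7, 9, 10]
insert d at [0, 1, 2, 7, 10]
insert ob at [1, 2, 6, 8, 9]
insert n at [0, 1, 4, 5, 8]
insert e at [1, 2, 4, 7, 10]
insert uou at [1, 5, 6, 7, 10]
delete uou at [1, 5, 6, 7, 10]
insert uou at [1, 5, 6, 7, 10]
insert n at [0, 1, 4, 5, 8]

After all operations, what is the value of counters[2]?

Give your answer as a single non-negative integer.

Answer: 4

Derivation:
Step 1: insert uqs at [3, 5, 6, 7, 9] -> counters=[0,0,0,1,0,1,1,1,0,1,0]
Step 2: insert ku at [0, 1, 4, 6, 7] -> counters=[1,1,0,1,1,1,2,2,0,1,0]
Step 3: insert st at [0, 1, 6, 7, 10] -> counters=[2,2,0,1,1,1,3,3,0,1,1]
Step 4: insert s at [0, 3, 6, 8, 10] -> counters=[3,2,0,2,1,1,4,3,1,1,2]
Step 5: insert rjd at [0, 2, 5, 9, 10] -> counters=[4,2,1,2,1,2,4,3,1,2,3]
Step 6: insert ffi at [1, 3, 7, 9, 10] -> counters=[4,3,1,3,1,2,4,4,1,3,4]
Step 7: insert d at [0, 1, 2, 7, 10] -> counters=[5,4,2,3,1,2,4,5,1,3,5]
Step 8: insert ob at [1, 2, 6, 8, 9] -> counters=[5,5,3,3,1,2,5,5,2,4,5]
Step 9: insert n at [0, 1, 4, 5, 8] -> counters=[6,6,3,3,2,3,5,5,3,4,5]
Step 10: insert e at [1, 2, 4, 7, 10] -> counters=[6,7,4,3,3,3,5,6,3,4,6]
Step 11: insert uou at [1, 5, 6, 7, 10] -> counters=[6,8,4,3,3,4,6,7,3,4,7]
Step 12: delete uou at [1, 5, 6, 7, 10] -> counters=[6,7,4,3,3,3,5,6,3,4,6]
Step 13: insert uou at [1, 5, 6, 7, 10] -> counters=[6,8,4,3,3,4,6,7,3,4,7]
Step 14: insert n at [0, 1, 4, 5, 8] -> counters=[7,9,4,3,4,5,6,7,4,4,7]
Final counters=[7,9,4,3,4,5,6,7,4,4,7] -> counters[2]=4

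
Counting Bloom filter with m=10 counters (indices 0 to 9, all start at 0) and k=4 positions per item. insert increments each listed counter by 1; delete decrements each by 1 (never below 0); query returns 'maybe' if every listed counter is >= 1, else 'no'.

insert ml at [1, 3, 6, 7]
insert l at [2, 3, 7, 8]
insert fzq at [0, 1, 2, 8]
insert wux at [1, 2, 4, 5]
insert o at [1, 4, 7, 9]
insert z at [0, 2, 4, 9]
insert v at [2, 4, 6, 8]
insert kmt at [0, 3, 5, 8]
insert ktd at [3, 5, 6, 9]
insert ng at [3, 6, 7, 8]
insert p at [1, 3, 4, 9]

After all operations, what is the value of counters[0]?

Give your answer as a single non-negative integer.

Step 1: insert ml at [1, 3, 6, 7] -> counters=[0,1,0,1,0,0,1,1,0,0]
Step 2: insert l at [2, 3, 7, 8] -> counters=[0,1,1,2,0,0,1,2,1,0]
Step 3: insert fzq at [0, 1, 2, 8] -> counters=[1,2,2,2,0,0,1,2,2,0]
Step 4: insert wux at [1, 2, 4, 5] -> counters=[1,3,3,2,1,1,1,2,2,0]
Step 5: insert o at [1, 4, 7, 9] -> counters=[1,4,3,2,2,1,1,3,2,1]
Step 6: insert z at [0, 2, 4, 9] -> counters=[2,4,4,2,3,1,1,3,2,2]
Step 7: insert v at [2, 4, 6, 8] -> counters=[2,4,5,2,4,1,2,3,3,2]
Step 8: insert kmt at [0, 3, 5, 8] -> counters=[3,4,5,3,4,2,2,3,4,2]
Step 9: insert ktd at [3, 5, 6, 9] -> counters=[3,4,5,4,4,3,3,3,4,3]
Step 10: insert ng at [3, 6, 7, 8] -> counters=[3,4,5,5,4,3,4,4,5,3]
Step 11: insert p at [1, 3, 4, 9] -> counters=[3,5,5,6,5,3,4,4,5,4]
Final counters=[3,5,5,6,5,3,4,4,5,4] -> counters[0]=3

Answer: 3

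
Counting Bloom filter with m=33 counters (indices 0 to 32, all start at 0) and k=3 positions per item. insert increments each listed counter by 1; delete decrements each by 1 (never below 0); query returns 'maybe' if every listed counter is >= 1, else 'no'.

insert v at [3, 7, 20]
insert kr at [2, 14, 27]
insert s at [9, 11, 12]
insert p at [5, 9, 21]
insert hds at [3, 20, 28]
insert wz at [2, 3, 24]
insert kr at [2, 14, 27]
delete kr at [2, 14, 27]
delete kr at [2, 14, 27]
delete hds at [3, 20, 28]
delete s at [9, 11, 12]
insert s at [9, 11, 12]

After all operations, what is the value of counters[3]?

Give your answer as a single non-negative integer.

Answer: 2

Derivation:
Step 1: insert v at [3, 7, 20] -> counters=[0,0,0,1,0,0,0,1,0,0,0,0,0,0,0,0,0,0,0,0,1,0,0,0,0,0,0,0,0,0,0,0,0]
Step 2: insert kr at [2, 14, 27] -> counters=[0,0,1,1,0,0,0,1,0,0,0,0,0,0,1,0,0,0,0,0,1,0,0,0,0,0,0,1,0,0,0,0,0]
Step 3: insert s at [9, 11, 12] -> counters=[0,0,1,1,0,0,0,1,0,1,0,1,1,0,1,0,0,0,0,0,1,0,0,0,0,0,0,1,0,0,0,0,0]
Step 4: insert p at [5, 9, 21] -> counters=[0,0,1,1,0,1,0,1,0,2,0,1,1,0,1,0,0,0,0,0,1,1,0,0,0,0,0,1,0,0,0,0,0]
Step 5: insert hds at [3, 20, 28] -> counters=[0,0,1,2,0,1,0,1,0,2,0,1,1,0,1,0,0,0,0,0,2,1,0,0,0,0,0,1,1,0,0,0,0]
Step 6: insert wz at [2, 3, 24] -> counters=[0,0,2,3,0,1,0,1,0,2,0,1,1,0,1,0,0,0,0,0,2,1,0,0,1,0,0,1,1,0,0,0,0]
Step 7: insert kr at [2, 14, 27] -> counters=[0,0,3,3,0,1,0,1,0,2,0,1,1,0,2,0,0,0,0,0,2,1,0,0,1,0,0,2,1,0,0,0,0]
Step 8: delete kr at [2, 14, 27] -> counters=[0,0,2,3,0,1,0,1,0,2,0,1,1,0,1,0,0,0,0,0,2,1,0,0,1,0,0,1,1,0,0,0,0]
Step 9: delete kr at [2, 14, 27] -> counters=[0,0,1,3,0,1,0,1,0,2,0,1,1,0,0,0,0,0,0,0,2,1,0,0,1,0,0,0,1,0,0,0,0]
Step 10: delete hds at [3, 20, 28] -> counters=[0,0,1,2,0,1,0,1,0,2,0,1,1,0,0,0,0,0,0,0,1,1,0,0,1,0,0,0,0,0,0,0,0]
Step 11: delete s at [9, 11, 12] -> counters=[0,0,1,2,0,1,0,1,0,1,0,0,0,0,0,0,0,0,0,0,1,1,0,0,1,0,0,0,0,0,0,0,0]
Step 12: insert s at [9, 11, 12] -> counters=[0,0,1,2,0,1,0,1,0,2,0,1,1,0,0,0,0,0,0,0,1,1,0,0,1,0,0,0,0,0,0,0,0]
Final counters=[0,0,1,2,0,1,0,1,0,2,0,1,1,0,0,0,0,0,0,0,1,1,0,0,1,0,0,0,0,0,0,0,0] -> counters[3]=2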